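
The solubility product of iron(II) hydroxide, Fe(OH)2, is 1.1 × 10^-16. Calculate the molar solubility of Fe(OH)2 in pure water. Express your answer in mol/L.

Fe(OH)2(s) <=> Fe^2+(aq) + 2 OH^-(aq)
Ksp = [Fe^2+][OH^-]^2
If s mol/L of Fe(OH)2 dissolves, [Fe^2+] = s and [OH^-] = 2s.
Substituting: Ksp = s(2s)^2 = 4s^3
s = (1.1 × 10^-16 / 4)^(1/3) = 3.0 x 10^-6 M

s ≈ 3.0e-6 M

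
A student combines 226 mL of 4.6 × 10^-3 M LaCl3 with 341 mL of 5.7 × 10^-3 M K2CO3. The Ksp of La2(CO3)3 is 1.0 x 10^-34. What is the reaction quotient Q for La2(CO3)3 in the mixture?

Q ≈ 1.4 × 10^-13

Total volume = 226 + 341 = 567 mL.
[La^3+] = 4.6 × 10^-3 × (226/567) = 1.83 × 10^-3 M
[CO3^2-] = 5.7 × 10^-3 × (341/567) = 3.43 × 10^-3 M
La2(CO3)3(s) ⇌ 2 La^3+ + 3 CO3^2-, so Q = [La^3+]^2[CO3^2-]^3
Q = (1.83 x 10^-3)^2(3.43 × 10^-3)^3 = 1.4 × 10^-13
Q > Ksp, so La2(CO3)3 will precipitate.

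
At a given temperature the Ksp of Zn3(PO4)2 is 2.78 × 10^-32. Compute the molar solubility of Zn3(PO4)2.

Zn3(PO4)2(s) <=> 3 Zn^2+(aq) + 2 PO4^3-(aq)
Ksp = [Zn^2+]^3[PO4^3-]^2
If s mol/L of Zn3(PO4)2 dissolves, [Zn^2+] = 3s and [PO4^3-] = 2s.
So Ksp = (3s)^3 × (2s)^2 = 108s^5
Solving, s = (2.78 × 10^-32/108)^(1/5) = 1.91 × 10^-7 M

s = 1.91 x 10^-7 M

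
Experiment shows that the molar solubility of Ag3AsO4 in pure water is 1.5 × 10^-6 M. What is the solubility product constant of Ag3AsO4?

1.4 × 10^-22

Ag3AsO4(s) <=> 3 Ag^+(aq) + AsO4^3-(aq)
If s mol/L of Ag3AsO4 dissolves, [Ag^+] = 3s and [AsO4^3-] = s.
Ksp = [Ag^+]^3[AsO4^3-]
Substituting: Ksp = (3s)^3s = 27s^4
With s = 1.5 × 10^-6: Ksp = 1.4 × 10^-22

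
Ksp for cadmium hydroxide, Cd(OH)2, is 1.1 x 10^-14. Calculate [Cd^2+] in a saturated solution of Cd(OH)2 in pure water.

[Cd^2+] ≈ 1.4e-5 M

Cd(OH)2(s) ⇌ Cd^2+(aq) + 2 OH^-(aq)
Ksp = [Cd^2+][OH^-]^2
Let s = molar solubility. Then [Cd^2+] = s and [OH^-] = 2s.
So Ksp = s × (2s)^2 = 4s^3
s^3 = 1.1 x 10^-14 / 4, so s = 1.40 × 10^-5 M
[Cd^2+] = s = 1.4 x 10^-5 M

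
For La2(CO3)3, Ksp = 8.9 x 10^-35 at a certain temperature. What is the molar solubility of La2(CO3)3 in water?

La2(CO3)3(s) <=> 2 La^3+ + 3 CO3^2-
Ksp = [La^3+]^2[CO3^2-]^3
If s mol/L of La2(CO3)3 dissolves, [La^3+] = 2s and [CO3^2-] = 3s.
Substituting: Ksp = (2s)^2(3s)^3 = 108s^5
Solving, s = (8.9 x 10^-35/108)^(1/5) = 6.1 × 10^-8 M

s ≈ 6.1 × 10^-8 M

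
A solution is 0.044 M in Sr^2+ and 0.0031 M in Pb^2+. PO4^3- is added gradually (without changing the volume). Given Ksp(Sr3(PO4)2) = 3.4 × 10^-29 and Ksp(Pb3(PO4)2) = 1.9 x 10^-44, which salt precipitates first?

Pb3(PO4)2

Each salt begins to precipitate when Q = Ksp, i.e. when [PO4^3-] reaches its threshold.
For Sr3(PO4)2: 3.4 × 10^-29 = (0.044)^3 × [PO4^3-]^2  ⇒  [PO4^3-] = 6.3 x 10^-13 M.
For Pb3(PO4)2: 1.9 x 10^-44 = (0.0031)^3 × [PO4^3-]^2  ⇒  [PO4^3-] = 8.0 x 10^-19 M.
The salt with the lower threshold [PO4^3-] precipitates first: Pb3(PO4)2.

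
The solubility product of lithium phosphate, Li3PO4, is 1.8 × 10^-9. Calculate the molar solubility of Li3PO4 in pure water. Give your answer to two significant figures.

s ≈ 2.9 × 10^-3 M

Li3PO4(s) <=> 3 Li^+(aq) + PO4^3-(aq)
Ksp = [Li^+]^3[PO4^3-]
Let s = molar solubility. Then [Li^+] = 3s and [PO4^3-] = s.
Substituting: Ksp = (3s)^3s = 27s^4
Solving, s = (1.8 × 10^-9/27)^(1/4) = 2.9 × 10^-3 M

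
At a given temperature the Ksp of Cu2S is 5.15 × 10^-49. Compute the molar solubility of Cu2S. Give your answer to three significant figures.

Cu2S(s) ⇌ 2 Cu^+(aq) + S^2-(aq)
Ksp = [Cu^+]^2[S^2-]
If s mol/L of Cu2S dissolves, [Cu^+] = 2s and [S^2-] = s.
Ksp = (2s)^2s = 4s^3
s^3 = 5.15 × 10^-49 / 4, so s = 5.05 x 10^-17 M

s = 5.05 × 10^-17 M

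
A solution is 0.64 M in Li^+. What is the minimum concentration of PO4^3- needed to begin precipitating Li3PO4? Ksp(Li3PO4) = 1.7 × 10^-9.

Li3PO4(s) ⇌ 3 Li^+ + PO4^3-
Ksp = [Li^+]^3[PO4^3-]
Precipitation begins when Q = Ksp. With [Li^+] = 0.64 M:
1.7 × 10^-9 = (0.64)^3 × [PO4^3-]
[PO4^3-] = (1.7 × 10^-9 / 2.62 × 10^-1) = 6.5 × 10^-9 M

[PO4^3-] = 6.5 × 10^-9 M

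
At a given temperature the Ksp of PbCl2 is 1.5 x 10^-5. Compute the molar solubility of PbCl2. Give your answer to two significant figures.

1.6 × 10^-2 M

PbCl2(s) ⇌ Pb^2+(aq) + 2 Cl^-(aq)
Ksp = [Pb^2+][Cl^-]^2
For each mole of PbCl2 that dissolves: [Pb^2+] = s, [Cl^-] = 2s.
So Ksp = s × (2s)^2 = 4s^3
Solving, s = (1.5 x 10^-5/4)^(1/3) = 1.6 x 10^-2 M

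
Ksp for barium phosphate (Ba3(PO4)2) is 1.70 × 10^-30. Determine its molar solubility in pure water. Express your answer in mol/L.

s ≈ 4.36 × 10^-7 M

Ba3(PO4)2(s) <=> 3 Ba^2+ + 2 PO4^3-
Ksp = [Ba^2+]^3[PO4^3-]^2
Let s = molar solubility. Then [Ba^2+] = 3s and [PO4^3-] = 2s.
Ksp = (3s)^3(2s)^2 = 108s^5
Solving, s = (1.70 × 10^-30/108)^(1/5) = 4.36 × 10^-7 M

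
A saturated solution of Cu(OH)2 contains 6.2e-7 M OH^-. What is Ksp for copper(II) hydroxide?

Cu(OH)2(s) ⇌ Cu^2+ + 2 OH^-
Stoichiometry gives [Cu^2+] = (1/2)[OH^-] = 3.10 x 10^-7 M.
Ksp = [Cu^2+][OH^-]^2
Ksp = 3.10 × 10^-7 × (6.2 × 10^-7)^2 = 1.2 x 10^-19

Ksp ≈ 1.2 x 10^-19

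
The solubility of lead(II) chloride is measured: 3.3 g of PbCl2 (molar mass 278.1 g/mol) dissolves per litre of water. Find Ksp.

Molar solubility s = (3.3 g/L) / (278.1 g/mol) = 1.19 × 10^-2 M.
PbCl2(s) ⇌ Pb^2+(aq) + 2 Cl^-(aq)
With molar solubility s: [Pb^2+] = s, [Cl^-] = 2s.
Ksp = [Pb^2+][Cl^-]^2
Ksp = s(2s)^2 = 4s^3
With s = 1.19 × 10^-2: Ksp = 6.7 × 10^-6

Ksp ≈ 6.7 × 10^-6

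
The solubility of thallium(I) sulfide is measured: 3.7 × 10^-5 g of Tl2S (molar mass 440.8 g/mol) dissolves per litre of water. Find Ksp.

Ksp ≈ 2.4e-21

Molar solubility s = (3.7 × 10^-5 g/L) / (440.8 g/mol) = 8.39 x 10^-8 M.
Tl2S(s) <=> 2 Tl^+(aq) + S^2-(aq)
For each mole of Tl2S that dissolves: [Tl^+] = 2s, [S^2-] = s.
Ksp = [Tl^+]^2[S^2-]
Ksp = (2s)^2s = 4s^3
Ksp = 4 × (8.39 x 10^-8)^3 = 2.4 × 10^-21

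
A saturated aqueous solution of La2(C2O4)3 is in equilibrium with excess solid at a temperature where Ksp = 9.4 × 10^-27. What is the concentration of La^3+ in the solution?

[La^3+] ≈ 4.9e-6 M

La2(C2O4)3(s) <=> 2 La^3+ + 3 C2O4^2-
Ksp = [La^3+]^2[C2O4^2-]^3
Let s = molar solubility. Then [La^3+] = 2s and [C2O4^2-] = 3s.
So Ksp = (2s)^2 × (3s)^3 = 108s^5
Solving, s = (9.4 × 10^-27/108)^(1/5) = 2.44 x 10^-6 M
[La^3+] = 2s = 4.9 × 10^-6 M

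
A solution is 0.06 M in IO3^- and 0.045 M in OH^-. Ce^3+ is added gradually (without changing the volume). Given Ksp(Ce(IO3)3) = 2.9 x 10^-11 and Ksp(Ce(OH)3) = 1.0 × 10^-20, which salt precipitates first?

Each salt begins to precipitate when Q = Ksp, i.e. when [Ce^3+] reaches its threshold.
For Ce(IO3)3: 2.9 x 10^-11 = (0.06)^3 × [Ce^3+]  ⇒  [Ce^3+] = 1.3 × 10^-7 M.
For Ce(OH)3: 1.0 × 10^-20 = (0.045)^3 × [Ce^3+]  ⇒  [Ce^3+] = 1.1 × 10^-16 M.
The salt with the lower threshold [Ce^3+] precipitates first: Ce(OH)3.

Ce(OH)3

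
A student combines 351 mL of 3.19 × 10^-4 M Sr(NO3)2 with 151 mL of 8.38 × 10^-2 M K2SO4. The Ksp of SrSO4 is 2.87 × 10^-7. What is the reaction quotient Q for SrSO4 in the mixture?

Total volume = 351 + 151 = 502 mL.
[Sr^2+] = 3.19 × 10^-4 × (351/502) = 2.230 × 10^-4 M
[SO4^2-] = 8.38 × 10^-2 × (151/502) = 2.521 × 10^-2 M
SrSO4(s) <=> Sr^2+ + SO4^2-, so Q = [Sr^2+][SO4^2-]
Q = (2.230 x 10^-4)(2.521 × 10^-2) = 5.62 × 10^-6
Q > Ksp, so SrSO4 will precipitate.

Q = 5.62e-6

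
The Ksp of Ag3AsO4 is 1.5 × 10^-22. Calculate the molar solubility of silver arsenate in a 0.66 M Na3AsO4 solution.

Ag3AsO4(s) ⇌ 3 Ag^+(aq) + AsO4^3-(aq)
Ksp = [Ag^+]^3[AsO4^3-]
If s mol/L dissolves here, [Ag^+] = 3s, [AsO4^3-] = 0.66 + s ≈ 0.66 (since AsO4^3- from Na3AsO4 dominates).
Ksp ≈ (3s)^3 × 0.66
s = 2.0 x 10^-8 M
Check: s = 2.0 x 10^-8 ≪ 0.66, so the approximation is valid.

s ≈ 2.0 × 10^-8 M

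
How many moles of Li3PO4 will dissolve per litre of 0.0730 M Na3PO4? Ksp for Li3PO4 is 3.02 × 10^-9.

Li3PO4(s) <=> 3 Li^+ + PO4^3-
Ksp = [Li^+]^3[PO4^3-]
Let s = moles of Li3PO4 that dissolve per litre. [Li^+] = 3s, [PO4^3-] = 0.0730 + s ≈ 0.0730 (since PO4^3- from Na3PO4 dominates).
Ksp ≈ (3s)^3 × 0.0730
s = 1.15 × 10^-3 M
Check: s = 1.2 × 10^-3 ≪ 0.0730, so the approximation is valid.

1.15 x 10^-3 M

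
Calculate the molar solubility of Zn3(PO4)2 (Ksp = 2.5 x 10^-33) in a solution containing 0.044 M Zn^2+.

Zn3(PO4)2(s) ⇌ 3 Zn^2+ + 2 PO4^3-
Ksp = [Zn^2+]^3[PO4^3-]^2
Let s be the molar solubility in this solution. [Zn^2+] = 0.044 + 3s ≈ 0.044, [PO4^3-] = 2s (common-ion effect: Zn^2+ is already 0.044 M).
Ksp ≈ (0.044)^3 × (2s)^2
s = 2.7 x 10^-15 M
Check: 3s = 8.1 x 10^-15 ≪ 0.044, so the approximation is valid.

s = 2.7e-15 M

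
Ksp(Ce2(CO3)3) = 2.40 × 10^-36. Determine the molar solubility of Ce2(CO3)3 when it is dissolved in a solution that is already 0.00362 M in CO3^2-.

Ce2(CO3)3(s) ⇌ 2 Ce^3+(aq) + 3 CO3^2-(aq)
Ksp = [Ce^3+]^2[CO3^2-]^3
Let s = moles of Ce2(CO3)3 that dissolve per litre. [Ce^3+] = 2s, [CO3^2-] = 0.00362 + 3s ≈ 0.00362 (since the CO3^2- already present dominates).
Ksp ≈ (2s)^2 × (0.00362)^3
s = 3.56 × 10^-15 M
Check: 3s = 1.1 x 10^-14 ≪ 0.00362, so the approximation is valid.

3.56 x 10^-15 M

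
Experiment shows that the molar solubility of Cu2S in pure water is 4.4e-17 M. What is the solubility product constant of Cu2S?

Ksp = 3.4 x 10^-49

Cu2S(s) ⇌ 2 Cu^+(aq) + S^2-(aq)
Let s = molar solubility. Then [Cu^+] = 2s and [S^2-] = s.
Ksp = [Cu^+]^2[S^2-]
Ksp = (2s)^2s = 4s^3
Ksp = 4 × (4.4 × 10^-17)^3 = 3.4 x 10^-49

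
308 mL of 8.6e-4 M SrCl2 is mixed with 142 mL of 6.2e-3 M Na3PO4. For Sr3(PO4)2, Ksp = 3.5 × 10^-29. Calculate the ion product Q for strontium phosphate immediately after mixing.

Q = 7.8 × 10^-16

Total volume = 308 + 142 = 450 mL.
[Sr^2+] = 8.6 × 10^-4 × (308/450) = 5.89 × 10^-4 M
[PO4^3-] = 6.2 × 10^-3 × (142/450) = 1.96 × 10^-3 M
Sr3(PO4)2(s) ⇌ 3 Sr^2+ + 2 PO4^3-, so Q = [Sr^2+]^3[PO4^3-]^2
Q = (5.89 × 10^-4)^3(1.96 × 10^-3)^2 = 7.8 x 10^-16
Q > Ksp, so Sr3(PO4)2 will precipitate.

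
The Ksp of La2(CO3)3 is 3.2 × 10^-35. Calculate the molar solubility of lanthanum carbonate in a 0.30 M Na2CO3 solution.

1.7e-17 M

La2(CO3)3(s) ⇌ 2 La^3+ + 3 CO3^2-
Ksp = [La^3+]^2[CO3^2-]^3
Let s be the molar solubility in this solution. [La^3+] = 2s, [CO3^2-] = 0.30 + 3s ≈ 0.30 (since CO3^2- from Na2CO3 dominates).
Ksp ≈ (2s)^2 × (0.30)^3
s = 1.7 x 10^-17 M
Check: 3s = 5.2 × 10^-17 ≪ 0.30, so the approximation is valid.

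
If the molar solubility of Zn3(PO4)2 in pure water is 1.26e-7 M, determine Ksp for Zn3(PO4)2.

3.43e-33

Zn3(PO4)2(s) ⇌ 3 Zn^2+(aq) + 2 PO4^3-(aq)
With molar solubility s: [Zn^2+] = 3s, [PO4^3-] = 2s.
Ksp = [Zn^2+]^3[PO4^3-]^2
Substituting: Ksp = (3s)^3(2s)^2 = 108s^5
Ksp = 108 × (1.26 x 10^-7)^5 = 3.43 × 10^-33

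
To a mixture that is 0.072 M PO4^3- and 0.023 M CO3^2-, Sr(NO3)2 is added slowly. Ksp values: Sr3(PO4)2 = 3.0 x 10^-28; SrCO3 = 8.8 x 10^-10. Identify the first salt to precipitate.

Sr3(PO4)2

Precipitation of each salt starts when its ion product equals its Ksp.
For Sr3(PO4)2: 3.0 x 10^-28 = (0.072)^2 × [Sr^2+]^3  ⇒  [Sr^2+] = 3.9 × 10^-9 M.
For SrCO3: 8.8 x 10^-10 = 0.023 × [Sr^2+]  ⇒  [Sr^2+] = 3.8 x 10^-8 M.
The salt with the lower threshold [Sr^2+] precipitates first: Sr3(PO4)2.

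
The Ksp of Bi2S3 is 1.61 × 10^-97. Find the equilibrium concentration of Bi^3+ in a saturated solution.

3.43 x 10^-20 M

Bi2S3(s) ⇌ 2 Bi^3+ + 3 S^2-
Ksp = [Bi^3+]^2[S^2-]^3
Let s = molar solubility. Then [Bi^3+] = 2s and [S^2-] = 3s.
Ksp = (2s)^2(3s)^3 = 108s^5
Solving, s = (1.61 × 10^-97/108)^(1/5) = 1.717 × 10^-20 M
[Bi^3+] = 2s = 3.43 x 10^-20 M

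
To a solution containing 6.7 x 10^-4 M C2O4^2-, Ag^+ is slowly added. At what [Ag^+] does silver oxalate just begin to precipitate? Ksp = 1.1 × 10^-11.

[Ag^+] ≈ 1.3 × 10^-4 M

Ag2C2O4(s) ⇌ 2 Ag^+ + C2O4^2-
Ksp = [Ag^+]^2[C2O4^2-]
Precipitation begins when Q = Ksp. With [C2O4^2-] = 6.7 x 10^-4 M:
1.1 × 10^-11 = (6.7 x 10^-4) × [Ag^+]^2
[Ag^+] = (1.1 × 10^-11 / 6.7 x 10^-4)^(1/2) = 1.3 × 10^-4 M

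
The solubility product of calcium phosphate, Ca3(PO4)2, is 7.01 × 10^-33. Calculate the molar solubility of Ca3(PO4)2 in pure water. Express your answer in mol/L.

Ca3(PO4)2(s) ⇌ 3 Ca^2+(aq) + 2 PO4^3-(aq)
Ksp = [Ca^2+]^3[PO4^3-]^2
If s mol/L of Ca3(PO4)2 dissolves, [Ca^2+] = 3s and [PO4^3-] = 2s.
Ksp = (3s)^3(2s)^2 = 108s^5
Solving, s = (7.01 × 10^-33/108)^(1/5) = 1.45 × 10^-7 M

s = 1.45 × 10^-7 M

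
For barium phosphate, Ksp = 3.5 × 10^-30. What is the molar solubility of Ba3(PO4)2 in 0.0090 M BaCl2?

Ba3(PO4)2(s) ⇌ 3 Ba^2+(aq) + 2 PO4^3-(aq)
Ksp = [Ba^2+]^3[PO4^3-]^2
Let s = moles of Ba3(PO4)2 that dissolve per litre. [Ba^2+] = 0.0090 + 3s ≈ 0.0090, [PO4^3-] = 2s (since Ba^2+ from BaCl2 dominates).
Ksp ≈ (0.0090)^3 × (2s)^2
s = 1.1 x 10^-12 M
Check: 3s = 3.3 x 10^-12 ≪ 0.0090, so the approximation is valid.

s = 1.1 x 10^-12 M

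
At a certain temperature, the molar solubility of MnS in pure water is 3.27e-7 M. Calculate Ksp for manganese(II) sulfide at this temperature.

MnS(s) ⇌ Mn^2+ + S^2-
If s mol/L of MnS dissolves, [Mn^2+] = s and [S^2-] = s.
Ksp = [Mn^2+][S^2-]
Ksp = s × s = s^2
Ksp = (3.27 × 10^-7)^2 = 1.07 × 10^-13

Ksp ≈ 1.07e-13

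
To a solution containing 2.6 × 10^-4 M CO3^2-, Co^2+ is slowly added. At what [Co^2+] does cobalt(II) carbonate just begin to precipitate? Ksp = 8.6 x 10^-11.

[Co^2+] = 3.3 × 10^-7 M

CoCO3(s) ⇌ Co^2+ + CO3^2-
Ksp = [Co^2+][CO3^2-]
Precipitation begins when Q = Ksp. With [CO3^2-] = 2.6 × 10^-4 M:
8.6 x 10^-11 = (2.6 × 10^-4) × [Co^2+]
[Co^2+] = (8.6 x 10^-11 / 2.6 × 10^-4) = 3.3 × 10^-7 M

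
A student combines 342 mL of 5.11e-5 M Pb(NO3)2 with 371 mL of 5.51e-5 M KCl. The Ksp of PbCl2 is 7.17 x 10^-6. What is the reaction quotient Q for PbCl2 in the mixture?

Q = 2.01 x 10^-14

Total volume = 342 + 371 = 713 mL.
[Pb^2+] = 5.11 x 10^-5 × (342/713) = 2.451 × 10^-5 M
[Cl^-] = 5.51 x 10^-5 × (371/713) = 2.867 × 10^-5 M
PbCl2(s) ⇌ Pb^2+ + 2 Cl^-, so Q = [Pb^2+][Cl^-]^2
Q = (2.451 × 10^-5)(2.867 x 10^-5)^2 = 2.01 × 10^-14
Q < Ksp, so no precipitate of PbCl2 forms.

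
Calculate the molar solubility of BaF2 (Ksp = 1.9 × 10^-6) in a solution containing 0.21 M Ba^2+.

BaF2(s) ⇌ Ba^2+ + 2 F^-
Ksp = [Ba^2+][F^-]^2
If s mol/L dissolves here, [Ba^2+] = 0.21 + s ≈ 0.21, [F^-] = 2s (Ksp is small, so little additional dissolves).
Ksp ≈ 0.21 × (2s)^2
s = 1.5 x 10^-3 M
Check: s = 1.5 × 10^-3 ≪ 0.21, so the approximation is valid.

s ≈ 1.5 × 10^-3 M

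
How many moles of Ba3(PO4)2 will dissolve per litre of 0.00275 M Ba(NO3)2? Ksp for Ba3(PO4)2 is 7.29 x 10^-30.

Ba3(PO4)2(s) ⇌ 3 Ba^2+(aq) + 2 PO4^3-(aq)
Ksp = [Ba^2+]^3[PO4^3-]^2
If s mol/L dissolves here, [Ba^2+] = 0.00275 + 3s ≈ 0.00275, [PO4^3-] = 2s (since Ba^2+ from Ba(NO3)2 dominates).
Ksp ≈ (0.00275)^3 × (2s)^2
s = 9.36 x 10^-12 M
Check: 3s = 2.8 × 10^-11 ≪ 0.00275, so the approximation is valid.

s = 9.36 × 10^-12 M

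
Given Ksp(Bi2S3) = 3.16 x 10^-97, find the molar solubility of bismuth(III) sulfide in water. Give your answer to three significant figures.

s ≈ 1.96 × 10^-20 M

Bi2S3(s) ⇌ 2 Bi^3+ + 3 S^2-
Ksp = [Bi^3+]^2[S^2-]^3
Let s = molar solubility. Then [Bi^3+] = 2s and [S^2-] = 3s.
Ksp = (2s)^2(3s)^3 = 108s^5
s^5 = 3.16 x 10^-97 / 108, so s = 1.96 × 10^-20 M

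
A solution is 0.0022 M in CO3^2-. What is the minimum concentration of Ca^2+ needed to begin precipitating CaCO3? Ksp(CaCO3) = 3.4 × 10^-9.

CaCO3(s) ⇌ Ca^2+ + CO3^2-
Ksp = [Ca^2+][CO3^2-]
Precipitation begins when Q = Ksp. With [CO3^2-] = 0.0022 M:
3.4 × 10^-9 = (0.0022) × [Ca^2+]
[Ca^2+] = (3.4 × 10^-9 / 2.2 x 10^-3) = 1.5 × 10^-6 M

[Ca^2+] = 1.5e-6 M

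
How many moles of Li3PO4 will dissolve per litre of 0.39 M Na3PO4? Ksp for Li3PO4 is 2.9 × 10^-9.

s ≈ 6.5e-4 M

Li3PO4(s) ⇌ 3 Li^+(aq) + PO4^3-(aq)
Ksp = [Li^+]^3[PO4^3-]
Let s = moles of Li3PO4 that dissolve per litre. [Li^+] = 3s, [PO4^3-] = 0.39 + s ≈ 0.39 (since PO4^3- from Na3PO4 dominates).
Ksp ≈ (3s)^3 × 0.39
s = 6.5 × 10^-4 M
Check: s = 6.5 x 10^-4 ≪ 0.39, so the approximation is valid.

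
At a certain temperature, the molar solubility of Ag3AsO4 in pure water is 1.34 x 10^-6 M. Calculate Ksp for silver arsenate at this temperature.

Ag3AsO4(s) ⇌ 3 Ag^+ + AsO4^3-
Let s = molar solubility. Then [Ag^+] = 3s and [AsO4^3-] = s.
Ksp = [Ag^+]^3[AsO4^3-]
So Ksp = (3s)^3 × s = 27s^4
Ksp = 27 × (1.34 × 10^-6)^4 = 8.71 x 10^-23

Ksp ≈ 8.71 × 10^-23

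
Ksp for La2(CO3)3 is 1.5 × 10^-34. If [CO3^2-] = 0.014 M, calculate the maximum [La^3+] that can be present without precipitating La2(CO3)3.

La2(CO3)3(s) ⇌ 2 La^3+(aq) + 3 CO3^2-(aq)
Ksp = [La^3+]^2[CO3^2-]^3
Precipitation begins when Q = Ksp. With [CO3^2-] = 0.014 M:
1.5 × 10^-34 = (0.014)^3 × [La^3+]^2
[La^3+] = (1.5 × 10^-34 / 2.74 × 10^-6)^(1/2) = 7.4 × 10^-15 M

7.4 × 10^-15 M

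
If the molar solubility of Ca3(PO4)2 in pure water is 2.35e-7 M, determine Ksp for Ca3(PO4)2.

Ksp = 7.74e-32

Ca3(PO4)2(s) <=> 3 Ca^2+ + 2 PO4^3-
Let s = molar solubility. Then [Ca^2+] = 3s and [PO4^3-] = 2s.
Ksp = [Ca^2+]^3[PO4^3-]^2
Ksp = (3s)^3(2s)^2 = 108s^5
With s = 2.35 × 10^-7: Ksp = 7.74 x 10^-32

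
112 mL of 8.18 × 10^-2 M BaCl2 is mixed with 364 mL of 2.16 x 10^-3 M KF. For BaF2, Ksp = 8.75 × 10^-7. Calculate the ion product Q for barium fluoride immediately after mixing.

Q ≈ 5.25 x 10^-8

Total volume = 112 + 364 = 476 mL.
[Ba^2+] = 8.18 x 10^-2 × (112/476) = 1.925 × 10^-2 M
[F^-] = 2.16 × 10^-3 × (364/476) = 1.652 x 10^-3 M
BaF2(s) <=> Ba^2+ + 2 F^-, so Q = [Ba^2+][F^-]^2
Q = (1.925 x 10^-2)(1.652 × 10^-3)^2 = 5.25 x 10^-8
Q < Ksp, so no precipitate of BaF2 forms.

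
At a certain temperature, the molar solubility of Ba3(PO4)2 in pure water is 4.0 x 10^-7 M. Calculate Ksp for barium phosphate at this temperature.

Ba3(PO4)2(s) ⇌ 3 Ba^2+(aq) + 2 PO4^3-(aq)
For each mole of Ba3(PO4)2 that dissolves: [Ba^2+] = 3s, [PO4^3-] = 2s.
Ksp = [Ba^2+]^3[PO4^3-]^2
Ksp = (3s)^3(2s)^2 = 108s^5
With s = 4.0 × 10^-7: Ksp = 1.1 x 10^-30

Ksp ≈ 1.1e-30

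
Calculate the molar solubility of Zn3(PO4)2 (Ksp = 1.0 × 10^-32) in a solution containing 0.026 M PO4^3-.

s ≈ 8.2 × 10^-11 M

Zn3(PO4)2(s) ⇌ 3 Zn^2+(aq) + 2 PO4^3-(aq)
Ksp = [Zn^2+]^3[PO4^3-]^2
Let s = moles of Zn3(PO4)2 that dissolve per litre. [Zn^2+] = 3s, [PO4^3-] = 0.026 + 2s ≈ 0.026 (Ksp is small, so little additional dissolves).
Ksp ≈ (3s)^3 × (0.026)^2
s = 8.2 × 10^-11 M
Check: 2s = 1.6 x 10^-10 ≪ 0.026, so the approximation is valid.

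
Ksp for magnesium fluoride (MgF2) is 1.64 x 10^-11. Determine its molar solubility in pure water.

MgF2(s) <=> Mg^2+(aq) + 2 F^-(aq)
Ksp = [Mg^2+][F^-]^2
Let s = molar solubility. Then [Mg^2+] = s and [F^-] = 2s.
Ksp = s(2s)^2 = 4s^3
s^3 = 1.64 x 10^-11 / 4, so s = 1.60 × 10^-4 M

1.60 × 10^-4 M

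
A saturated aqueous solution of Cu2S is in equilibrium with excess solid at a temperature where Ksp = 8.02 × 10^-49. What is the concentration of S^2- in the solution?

Cu2S(s) ⇌ 2 Cu^+(aq) + S^2-(aq)
Ksp = [Cu^+]^2[S^2-]
With molar solubility s: [Cu^+] = 2s, [S^2-] = s.
Substituting: Ksp = (2s)^2s = 4s^3
s = (8.02 × 10^-49 / 4)^(1/3) = 5.853 × 10^-17 M
[S^2-] = s = 5.85 × 10^-17 M

[S^2-] ≈ 5.85e-17 M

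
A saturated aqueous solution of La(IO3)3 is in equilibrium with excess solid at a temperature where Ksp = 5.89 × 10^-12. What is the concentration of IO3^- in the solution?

2.05 × 10^-3 M

La(IO3)3(s) <=> La^3+(aq) + 3 IO3^-(aq)
Ksp = [La^3+][IO3^-]^3
If s mol/L of La(IO3)3 dissolves, [La^3+] = s and [IO3^-] = 3s.
Ksp = s(3s)^3 = 27s^4
s^4 = 5.89 × 10^-12 / 27, so s = 6.834 × 10^-4 M
[IO3^-] = 3s = 2.05 x 10^-3 M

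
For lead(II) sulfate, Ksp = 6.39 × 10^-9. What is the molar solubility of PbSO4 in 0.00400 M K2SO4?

1.60 x 10^-6 M

PbSO4(s) <=> Pb^2+ + SO4^2-
Ksp = [Pb^2+][SO4^2-]
Let s be the molar solubility in this solution. [Pb^2+] = s, [SO4^2-] = 0.00400 + s ≈ 0.00400 (common-ion effect: SO4^2- is already 0.00400 M).
Ksp ≈ s × 0.00400
s = 1.60 × 10^-6 M
Check: s = 1.6 × 10^-6 ≪ 0.00400, so the approximation is valid.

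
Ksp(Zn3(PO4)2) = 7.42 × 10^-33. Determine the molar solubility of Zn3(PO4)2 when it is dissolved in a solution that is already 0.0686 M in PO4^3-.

Zn3(PO4)2(s) <=> 3 Zn^2+ + 2 PO4^3-
Ksp = [Zn^2+]^3[PO4^3-]^2
Let s = moles of Zn3(PO4)2 that dissolve per litre. [Zn^2+] = 3s, [PO4^3-] = 0.0686 + 2s ≈ 0.0686 (since the PO4^3- already present dominates).
Ksp ≈ (3s)^3 × (0.0686)^2
s = 3.88 x 10^-11 M
Check: 2s = 7.8 × 10^-11 ≪ 0.0686, so the approximation is valid.

s ≈ 3.88 × 10^-11 M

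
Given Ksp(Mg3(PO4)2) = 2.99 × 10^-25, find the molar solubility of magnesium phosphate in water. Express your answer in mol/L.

Mg3(PO4)2(s) ⇌ 3 Mg^2+(aq) + 2 PO4^3-(aq)
Ksp = [Mg^2+]^3[PO4^3-]^2
If s mol/L of Mg3(PO4)2 dissolves, [Mg^2+] = 3s and [PO4^3-] = 2s.
Ksp = (3s)^3(2s)^2 = 108s^5
Solving, s = (2.99 × 10^-25/108)^(1/5) = 4.88 × 10^-6 M

s ≈ 4.88e-6 M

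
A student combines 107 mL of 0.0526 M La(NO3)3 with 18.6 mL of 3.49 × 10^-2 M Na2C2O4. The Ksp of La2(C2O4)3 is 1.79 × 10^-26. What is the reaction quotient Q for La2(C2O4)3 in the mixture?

Total volume = 107 + 18.6 = 125.6 mL.
[La^3+] = 5.26 × 10^-2 × (107/125.6) = 4.481 x 10^-2 M
[C2O4^2-] = 3.49 x 10^-2 × (18.6/125.6) = 5.168 x 10^-3 M
La2(C2O4)3(s) <=> 2 La^3+(aq) + 3 C2O4^2-(aq), so Q = [La^3+]^2[C2O4^2-]^3
Q = (4.481 × 10^-2)^2(5.168 × 10^-3)^3 = 2.77 × 10^-10
Q > Ksp, so La2(C2O4)3 will precipitate.

Q = 2.77e-10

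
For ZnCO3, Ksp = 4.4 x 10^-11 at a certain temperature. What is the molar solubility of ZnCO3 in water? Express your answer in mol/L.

6.6 x 10^-6 M

ZnCO3(s) ⇌ Zn^2+ + CO3^2-
Ksp = [Zn^2+][CO3^2-]
Let s = molar solubility. Then [Zn^2+] = s and [CO3^2-] = s.
Ksp = s × s = s^2
s = √(4.4 x 10^-11) = 6.6 × 10^-6 M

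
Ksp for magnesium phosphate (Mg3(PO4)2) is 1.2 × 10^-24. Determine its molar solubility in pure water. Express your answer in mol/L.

s = 6.4e-6 M

Mg3(PO4)2(s) ⇌ 3 Mg^2+ + 2 PO4^3-
Ksp = [Mg^2+]^3[PO4^3-]^2
If s mol/L of Mg3(PO4)2 dissolves, [Mg^2+] = 3s and [PO4^3-] = 2s.
So Ksp = (3s)^3 × (2s)^2 = 108s^5
s^5 = 1.2 × 10^-24 / 108, so s = 6.4 × 10^-6 M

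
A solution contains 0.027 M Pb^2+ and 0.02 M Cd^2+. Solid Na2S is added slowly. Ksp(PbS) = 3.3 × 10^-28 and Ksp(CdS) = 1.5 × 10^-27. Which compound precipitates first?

Precipitation of each salt starts when its ion product equals its Ksp.
For PbS: 3.3 × 10^-28 = 0.027 × [S^2-]  ⇒  [S^2-] = 1.2 x 10^-26 M.
For CdS: 1.5 × 10^-27 = 0.02 × [S^2-]  ⇒  [S^2-] = 7.5 × 10^-26 M.
The salt with the lower threshold [S^2-] precipitates first: PbS.

PbS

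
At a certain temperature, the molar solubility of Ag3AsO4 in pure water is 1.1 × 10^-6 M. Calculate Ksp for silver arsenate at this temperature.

4.0 × 10^-23

Ag3AsO4(s) <=> 3 Ag^+ + AsO4^3-
With molar solubility s: [Ag^+] = 3s, [AsO4^3-] = s.
Ksp = [Ag^+]^3[AsO4^3-]
Ksp = (3s)^3s = 27s^4
Ksp = 27 × (1.1 × 10^-6)^4 = 4.0 × 10^-23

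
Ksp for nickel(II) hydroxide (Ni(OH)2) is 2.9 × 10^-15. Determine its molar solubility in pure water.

s ≈ 9.0 × 10^-6 M

Ni(OH)2(s) ⇌ Ni^2+(aq) + 2 OH^-(aq)
Ksp = [Ni^2+][OH^-]^2
Let s = molar solubility. Then [Ni^2+] = s and [OH^-] = 2s.
Substituting: Ksp = s(2s)^2 = 4s^3
s^3 = 2.9 × 10^-15 / 4, so s = 9.0 x 10^-6 M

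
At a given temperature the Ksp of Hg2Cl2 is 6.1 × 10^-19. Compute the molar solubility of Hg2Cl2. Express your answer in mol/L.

Hg2Cl2(s) <=> Hg2^2+ + 2 Cl^-
Ksp = [Hg2^2+][Cl^-]^2
If s mol/L of Hg2Cl2 dissolves, [Hg2^2+] = s and [Cl^-] = 2s.
So Ksp = s × (2s)^2 = 4s^3
s^3 = 6.1 × 10^-19 / 4, so s = 5.3 × 10^-7 M

s = 5.3e-7 M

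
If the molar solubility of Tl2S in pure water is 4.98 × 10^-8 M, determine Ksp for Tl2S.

4.94 × 10^-22

Tl2S(s) <=> 2 Tl^+ + S^2-
Let s = molar solubility. Then [Tl^+] = 2s and [S^2-] = s.
Ksp = [Tl^+]^2[S^2-]
Substituting: Ksp = (2s)^2s = 4s^3
With s = 4.98 × 10^-8: Ksp = 4.94 x 10^-22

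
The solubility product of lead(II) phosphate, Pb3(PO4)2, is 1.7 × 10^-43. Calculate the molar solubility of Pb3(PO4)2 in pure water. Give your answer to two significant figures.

1.1 x 10^-9 M

Pb3(PO4)2(s) ⇌ 3 Pb^2+(aq) + 2 PO4^3-(aq)
Ksp = [Pb^2+]^3[PO4^3-]^2
For each mole of Pb3(PO4)2 that dissolves: [Pb^2+] = 3s, [PO4^3-] = 2s.
Substituting: Ksp = (3s)^3(2s)^2 = 108s^5
Solving, s = (1.7 × 10^-43/108)^(1/5) = 1.1 × 10^-9 M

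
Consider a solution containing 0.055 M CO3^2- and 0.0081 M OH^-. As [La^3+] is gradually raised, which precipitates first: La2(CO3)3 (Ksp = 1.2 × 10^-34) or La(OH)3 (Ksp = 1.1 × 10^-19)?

La2(CO3)3

Each salt begins to precipitate when Q = Ksp, i.e. when [La^3+] reaches its threshold.
For La2(CO3)3: 1.2 × 10^-34 = (0.055)^3 × [La^3+]^2  ⇒  [La^3+] = 8.5 × 10^-16 M.
For La(OH)3: 1.1 × 10^-19 = (0.0081)^3 × [La^3+]  ⇒  [La^3+] = 2.1 × 10^-13 M.
The salt with the lower threshold [La^3+] precipitates first: La2(CO3)3.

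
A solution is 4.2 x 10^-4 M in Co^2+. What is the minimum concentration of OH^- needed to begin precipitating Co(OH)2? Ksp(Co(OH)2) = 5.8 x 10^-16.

[OH^-] = 1.2 × 10^-6 M

Co(OH)2(s) ⇌ Co^2+ + 2 OH^-
Ksp = [Co^2+][OH^-]^2
Precipitation begins when Q = Ksp. With [Co^2+] = 4.2 x 10^-4 M:
5.8 x 10^-16 = (4.2 x 10^-4) × [OH^-]^2
[OH^-] = (5.8 x 10^-16 / 4.2 × 10^-4)^(1/2) = 1.2 × 10^-6 M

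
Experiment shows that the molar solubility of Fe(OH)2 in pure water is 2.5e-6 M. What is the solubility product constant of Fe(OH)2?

Fe(OH)2(s) ⇌ Fe^2+ + 2 OH^-
With molar solubility s: [Fe^2+] = s, [OH^-] = 2s.
Ksp = [Fe^2+][OH^-]^2
So Ksp = s × (2s)^2 = 4s^3
With s = 2.5 × 10^-6: Ksp = 6.3 × 10^-17

6.3e-17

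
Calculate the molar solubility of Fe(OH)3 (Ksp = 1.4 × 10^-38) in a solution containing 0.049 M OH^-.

Fe(OH)3(s) <=> Fe^3+ + 3 OH^-
Ksp = [Fe^3+][OH^-]^3
Let s be the molar solubility in this solution. [Fe^3+] = s, [OH^-] = 0.049 + 3s ≈ 0.049 (Ksp is small, so little additional dissolves).
Ksp ≈ s × (0.049)^3
s = 1.2 × 10^-34 M
Check: 3s = 3.6 x 10^-34 ≪ 0.049, so the approximation is valid.

1.2 x 10^-34 M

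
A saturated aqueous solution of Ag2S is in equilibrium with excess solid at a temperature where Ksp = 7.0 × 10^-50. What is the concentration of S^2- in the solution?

[S^2-] = 2.6 × 10^-17 M

Ag2S(s) ⇌ 2 Ag^+ + S^2-
Ksp = [Ag^+]^2[S^2-]
Let s = molar solubility. Then [Ag^+] = 2s and [S^2-] = s.
So Ksp = (2s)^2 × s = 4s^3
s = (7.0 × 10^-50 / 4)^(1/3) = 2.60 × 10^-17 M
[S^2-] = s = 2.6 × 10^-17 M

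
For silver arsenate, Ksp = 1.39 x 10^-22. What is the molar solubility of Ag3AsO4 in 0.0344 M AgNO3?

s = 3.41 × 10^-18 M

Ag3AsO4(s) ⇌ 3 Ag^+(aq) + AsO4^3-(aq)
Ksp = [Ag^+]^3[AsO4^3-]
Let s be the molar solubility in this solution. [Ag^+] = 0.0344 + 3s ≈ 0.0344, [AsO4^3-] = s (since Ag^+ from AgNO3 dominates).
Ksp ≈ (0.0344)^3 × s
s = 3.41 × 10^-18 M
Check: 3s = 1.0 × 10^-17 ≪ 0.0344, so the approximation is valid.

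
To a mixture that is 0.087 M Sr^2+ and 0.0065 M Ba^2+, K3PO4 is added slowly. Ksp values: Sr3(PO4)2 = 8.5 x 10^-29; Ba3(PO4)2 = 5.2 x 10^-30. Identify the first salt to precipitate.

Sr3(PO4)2

Each salt begins to precipitate when Q = Ksp, i.e. when [PO4^3-] reaches its threshold.
For Sr3(PO4)2: 8.5 x 10^-29 = (0.087)^3 × [PO4^3-]^2  ⇒  [PO4^3-] = 3.6 × 10^-13 M.
For Ba3(PO4)2: 5.2 x 10^-30 = (0.0065)^3 × [PO4^3-]^2  ⇒  [PO4^3-] = 4.4 × 10^-12 M.
The salt with the lower threshold [PO4^3-] precipitates first: Sr3(PO4)2.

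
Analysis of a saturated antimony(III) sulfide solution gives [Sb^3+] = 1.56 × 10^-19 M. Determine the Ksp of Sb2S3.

Sb2S3(s) <=> 2 Sb^3+(aq) + 3 S^2-(aq)
Stoichiometry gives [S^2-] = (3/2)[Sb^3+] = 2.340 x 10^-19 M.
Ksp = [Sb^3+]^2[S^2-]^3
Ksp = (1.56 × 10^-19)^2 × (2.340 × 10^-19)^3 = 3.12 x 10^-94

Ksp = 3.12 × 10^-94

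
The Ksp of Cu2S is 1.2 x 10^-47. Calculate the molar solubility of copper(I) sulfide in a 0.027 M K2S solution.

s ≈ 1.1e-23 M

Cu2S(s) <=> 2 Cu^+ + S^2-
Ksp = [Cu^+]^2[S^2-]
If s mol/L dissolves here, [Cu^+] = 2s, [S^2-] = 0.027 + s ≈ 0.027 (Ksp is small, so little additional dissolves).
Ksp ≈ (2s)^2 × 0.027
s = 1.1 x 10^-23 M
Check: s = 1.1 x 10^-23 ≪ 0.027, so the approximation is valid.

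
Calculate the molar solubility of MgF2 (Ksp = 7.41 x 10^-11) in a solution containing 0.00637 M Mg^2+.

s = 5.39 × 10^-5 M

MgF2(s) ⇌ Mg^2+ + 2 F^-
Ksp = [Mg^2+][F^-]^2
Let s be the molar solubility in this solution. [Mg^2+] = 0.00637 + s ≈ 0.00637, [F^-] = 2s (since the Mg^2+ already present dominates).
Ksp ≈ 0.00637 × (2s)^2
s = 5.39 x 10^-5 M
Check: s = 5.4 x 10^-5 ≪ 0.00637, so the approximation is valid.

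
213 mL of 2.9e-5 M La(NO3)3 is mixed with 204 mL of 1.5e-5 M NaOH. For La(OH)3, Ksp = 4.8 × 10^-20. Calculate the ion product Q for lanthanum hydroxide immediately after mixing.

Total volume = 213 + 204 = 417 mL.
[La^3+] = 2.9 x 10^-5 × (213/417) = 1.48 × 10^-5 M
[OH^-] = 1.5 x 10^-5 × (204/417) = 7.34 × 10^-6 M
La(OH)3(s) ⇌ La^3+(aq) + 3 OH^-(aq), so Q = [La^3+][OH^-]^3
Q = (1.48 x 10^-5)(7.34 × 10^-6)^3 = 5.9 × 10^-21
Q < Ksp, so no precipitate of La(OH)3 forms.

Q = 5.9e-21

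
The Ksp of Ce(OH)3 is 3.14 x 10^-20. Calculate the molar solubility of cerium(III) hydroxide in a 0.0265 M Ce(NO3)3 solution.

s ≈ 3.53 x 10^-7 M

Ce(OH)3(s) ⇌ Ce^3+(aq) + 3 OH^-(aq)
Ksp = [Ce^3+][OH^-]^3
If s mol/L dissolves here, [Ce^3+] = 0.0265 + s ≈ 0.0265, [OH^-] = 3s (common-ion effect: Ce^3+ is already 0.0265 M).
Ksp ≈ 0.0265 × (3s)^3
s = 3.53 × 10^-7 M
Check: s = 3.5 × 10^-7 ≪ 0.0265, so the approximation is valid.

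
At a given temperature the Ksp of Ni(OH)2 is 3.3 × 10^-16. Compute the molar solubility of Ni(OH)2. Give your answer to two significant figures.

Ni(OH)2(s) <=> Ni^2+(aq) + 2 OH^-(aq)
Ksp = [Ni^2+][OH^-]^2
If s mol/L of Ni(OH)2 dissolves, [Ni^2+] = s and [OH^-] = 2s.
Substituting: Ksp = s(2s)^2 = 4s^3
Solving, s = (3.3 × 10^-16/4)^(1/3) = 4.4 x 10^-6 M

s = 4.4 × 10^-6 M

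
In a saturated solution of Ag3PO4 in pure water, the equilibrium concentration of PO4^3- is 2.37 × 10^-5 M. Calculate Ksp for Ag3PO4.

Ag3PO4(s) ⇌ 3 Ag^+(aq) + PO4^3-(aq)
Stoichiometry gives [Ag^+] = (3/1)[PO4^3-] = 7.110 × 10^-5 M.
Ksp = [Ag^+]^3[PO4^3-]
Ksp = (7.110 x 10^-5)^3 × 2.37 × 10^-5 = 8.52 × 10^-18

Ksp ≈ 8.52e-18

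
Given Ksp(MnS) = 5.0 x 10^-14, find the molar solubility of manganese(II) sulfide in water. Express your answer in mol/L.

MnS(s) <=> Mn^2+ + S^2-
Ksp = [Mn^2+][S^2-]
Let s = molar solubility. Then [Mn^2+] = s and [S^2-] = s.
Ksp = (s)(s) = s^2
s = (5.0 x 10^-14)^(1/2) = 2.2 × 10^-7 M

2.2e-7 M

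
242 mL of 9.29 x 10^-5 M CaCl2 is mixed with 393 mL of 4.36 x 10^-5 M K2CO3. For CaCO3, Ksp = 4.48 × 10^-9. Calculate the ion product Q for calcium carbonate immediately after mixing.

Total volume = 242 + 393 = 635 mL.
[Ca^2+] = 9.29 x 10^-5 × (242/635) = 3.540 x 10^-5 M
[CO3^2-] = 4.36 × 10^-5 × (393/635) = 2.698 x 10^-5 M
CaCO3(s) <=> Ca^2+(aq) + CO3^2-(aq), so Q = [Ca^2+][CO3^2-]
Q = (3.540 x 10^-5)(2.698 x 10^-5) = 9.55 × 10^-10
Q < Ksp, so no precipitate of CaCO3 forms.

Q = 9.55 × 10^-10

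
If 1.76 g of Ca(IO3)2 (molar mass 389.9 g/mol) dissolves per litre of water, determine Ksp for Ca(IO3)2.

3.68e-7

Molar solubility s = (1.76 g/L) / (389.9 g/mol) = 4.514 × 10^-3 M.
Ca(IO3)2(s) <=> Ca^2+ + 2 IO3^-
Let s = molar solubility. Then [Ca^2+] = s and [IO3^-] = 2s.
Ksp = [Ca^2+][IO3^-]^2
Ksp = s(2s)^2 = 4s^3
With s = 4.514 x 10^-3: Ksp = 3.68 × 10^-7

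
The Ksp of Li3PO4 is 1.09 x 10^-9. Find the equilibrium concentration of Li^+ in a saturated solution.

[Li^+] = 7.56 × 10^-3 M

Li3PO4(s) <=> 3 Li^+ + PO4^3-
Ksp = [Li^+]^3[PO4^3-]
If s mol/L of Li3PO4 dissolves, [Li^+] = 3s and [PO4^3-] = s.
So Ksp = (3s)^3 × s = 27s^4
s^4 = 1.09 x 10^-9 / 27, so s = 2.521 x 10^-3 M
[Li^+] = 3s = 7.56 × 10^-3 M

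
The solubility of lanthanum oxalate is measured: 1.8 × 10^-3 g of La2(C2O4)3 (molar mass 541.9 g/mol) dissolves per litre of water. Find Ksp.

Ksp = 4.4 x 10^-26

Molar solubility s = (1.8 × 10^-3 g/L) / (541.9 g/mol) = 3.32 × 10^-6 M.
La2(C2O4)3(s) ⇌ 2 La^3+ + 3 C2O4^2-
Let s = molar solubility. Then [La^3+] = 2s and [C2O4^2-] = 3s.
Ksp = [La^3+]^2[C2O4^2-]^3
So Ksp = (2s)^2 × (3s)^3 = 108s^5
Ksp = 108 × (3.32 × 10^-6)^5 = 4.4 × 10^-26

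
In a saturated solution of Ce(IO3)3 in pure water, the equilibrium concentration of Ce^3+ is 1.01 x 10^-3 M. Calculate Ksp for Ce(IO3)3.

Ksp = 2.81 × 10^-11

Ce(IO3)3(s) <=> Ce^3+ + 3 IO3^-
Stoichiometry gives [IO3^-] = (3/1)[Ce^3+] = 3.030 × 10^-3 M.
Ksp = [Ce^3+][IO3^-]^3
Ksp = 1.01 × 10^-3 × (3.030 × 10^-3)^3 = 2.81 × 10^-11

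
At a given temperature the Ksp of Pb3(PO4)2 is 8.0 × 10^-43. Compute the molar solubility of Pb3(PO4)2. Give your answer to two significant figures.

s = 1.5 x 10^-9 M

Pb3(PO4)2(s) <=> 3 Pb^2+(aq) + 2 PO4^3-(aq)
Ksp = [Pb^2+]^3[PO4^3-]^2
With molar solubility s: [Pb^2+] = 3s, [PO4^3-] = 2s.
So Ksp = (3s)^3 × (2s)^2 = 108s^5
s^5 = 8.0 × 10^-43 / 108, so s = 1.5 × 10^-9 M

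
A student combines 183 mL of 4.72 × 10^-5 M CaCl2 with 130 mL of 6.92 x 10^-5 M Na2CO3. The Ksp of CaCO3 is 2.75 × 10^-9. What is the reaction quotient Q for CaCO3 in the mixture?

7.93 × 10^-10

Total volume = 183 + 130 = 313 mL.
[Ca^2+] = 4.72 × 10^-5 × (183/313) = 2.760 x 10^-5 M
[CO3^2-] = 6.92 × 10^-5 × (130/313) = 2.874 × 10^-5 M
CaCO3(s) ⇌ Ca^2+ + CO3^2-, so Q = [Ca^2+][CO3^2-]
Q = (2.760 × 10^-5)(2.874 x 10^-5) = 7.93 × 10^-10
Q < Ksp, so no precipitate of CaCO3 forms.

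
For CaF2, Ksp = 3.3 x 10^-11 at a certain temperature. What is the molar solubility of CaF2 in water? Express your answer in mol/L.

CaF2(s) ⇌ Ca^2+(aq) + 2 F^-(aq)
Ksp = [Ca^2+][F^-]^2
For each mole of CaF2 that dissolves: [Ca^2+] = s, [F^-] = 2s.
Substituting: Ksp = s(2s)^2 = 4s^3
s = (3.3 x 10^-11 / 4)^(1/3) = 2.0 × 10^-4 M

2.0 × 10^-4 M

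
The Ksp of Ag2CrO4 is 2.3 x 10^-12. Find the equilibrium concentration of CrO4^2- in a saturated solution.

Ag2CrO4(s) ⇌ 2 Ag^+(aq) + CrO4^2-(aq)
Ksp = [Ag^+]^2[CrO4^2-]
For each mole of Ag2CrO4 that dissolves: [Ag^+] = 2s, [CrO4^2-] = s.
Ksp = (2s)^2s = 4s^3
s^3 = 2.3 x 10^-12 / 4, so s = 8.32 x 10^-5 M
[CrO4^2-] = s = 8.3 × 10^-5 M

[CrO4^2-] = 8.3e-5 M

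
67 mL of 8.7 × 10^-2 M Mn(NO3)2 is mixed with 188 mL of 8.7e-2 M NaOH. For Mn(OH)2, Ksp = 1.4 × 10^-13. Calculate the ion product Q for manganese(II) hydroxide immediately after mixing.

9.4 × 10^-5

Total volume = 67 + 188 = 255 mL.
[Mn^2+] = 8.7 × 10^-2 × (67/255) = 2.29 × 10^-2 M
[OH^-] = 8.7 × 10^-2 × (188/255) = 6.41 x 10^-2 M
Mn(OH)2(s) ⇌ Mn^2+(aq) + 2 OH^-(aq), so Q = [Mn^2+][OH^-]^2
Q = (2.29 x 10^-2)(6.41 x 10^-2)^2 = 9.4 × 10^-5
Q > Ksp, so Mn(OH)2 will precipitate.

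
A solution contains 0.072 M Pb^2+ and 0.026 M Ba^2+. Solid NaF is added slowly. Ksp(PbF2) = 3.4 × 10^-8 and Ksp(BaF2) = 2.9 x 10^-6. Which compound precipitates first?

PbF2

Precipitation of each salt starts when its ion product equals its Ksp.
For PbF2: 3.4 × 10^-8 = 0.072 × [F^-]^2  ⇒  [F^-] = 6.9 × 10^-4 M.
For BaF2: 2.9 x 10^-6 = 0.026 × [F^-]^2  ⇒  [F^-] = 1.1 × 10^-2 M.
The salt with the lower threshold [F^-] precipitates first: PbF2.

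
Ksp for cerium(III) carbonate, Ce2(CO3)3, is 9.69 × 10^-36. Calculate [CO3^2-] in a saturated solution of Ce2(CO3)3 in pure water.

[CO3^2-] = 1.17 x 10^-7 M

Ce2(CO3)3(s) ⇌ 2 Ce^3+(aq) + 3 CO3^2-(aq)
Ksp = [Ce^3+]^2[CO3^2-]^3
For each mole of Ce2(CO3)3 that dissolves: [Ce^3+] = 2s, [CO3^2-] = 3s.
Substituting: Ksp = (2s)^2(3s)^3 = 108s^5
s^5 = 9.69 × 10^-36 / 108, so s = 3.896 × 10^-8 M
[CO3^2-] = 3s = 1.17 × 10^-7 M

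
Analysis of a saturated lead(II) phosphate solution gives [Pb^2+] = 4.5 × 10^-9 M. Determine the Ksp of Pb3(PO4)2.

Ksp ≈ 8.2 x 10^-43

Pb3(PO4)2(s) <=> 3 Pb^2+ + 2 PO4^3-
Stoichiometry gives [PO4^3-] = (2/3)[Pb^2+] = 3.00 x 10^-9 M.
Ksp = [Pb^2+]^3[PO4^3-]^2
Ksp = (4.5 x 10^-9)^3 × (3.00 × 10^-9)^2 = 8.2 × 10^-43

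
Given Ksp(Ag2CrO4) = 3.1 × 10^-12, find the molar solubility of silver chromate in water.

s = 9.2 x 10^-5 M

Ag2CrO4(s) ⇌ 2 Ag^+(aq) + CrO4^2-(aq)
Ksp = [Ag^+]^2[CrO4^2-]
For each mole of Ag2CrO4 that dissolves: [Ag^+] = 2s, [CrO4^2-] = s.
Substituting: Ksp = (2s)^2s = 4s^3
s^3 = 3.1 × 10^-12 / 4, so s = 9.2 x 10^-5 M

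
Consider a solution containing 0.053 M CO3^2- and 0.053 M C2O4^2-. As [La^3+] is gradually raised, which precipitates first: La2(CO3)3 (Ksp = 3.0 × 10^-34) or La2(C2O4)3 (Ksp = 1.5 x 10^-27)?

La2(CO3)3

Each salt begins to precipitate when Q = Ksp, i.e. when [La^3+] reaches its threshold.
For La2(CO3)3: 3.0 × 10^-34 = (0.053)^3 × [La^3+]^2  ⇒  [La^3+] = 1.4 x 10^-15 M.
For La2(C2O4)3: 1.5 x 10^-27 = (0.053)^3 × [La^3+]^2  ⇒  [La^3+] = 3.2 × 10^-12 M.
The salt with the lower threshold [La^3+] precipitates first: La2(CO3)3.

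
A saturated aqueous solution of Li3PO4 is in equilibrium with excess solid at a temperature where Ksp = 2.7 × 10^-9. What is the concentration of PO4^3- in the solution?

Li3PO4(s) ⇌ 3 Li^+ + PO4^3-
Ksp = [Li^+]^3[PO4^3-]
If s mol/L of Li3PO4 dissolves, [Li^+] = 3s and [PO4^3-] = s.
Substituting: Ksp = (3s)^3s = 27s^4
s = (2.7 × 10^-9 / 27)^(1/4) = 3.16 × 10^-3 M
[PO4^3-] = s = 3.2 x 10^-3 M

[PO4^3-] ≈ 3.2 × 10^-3 M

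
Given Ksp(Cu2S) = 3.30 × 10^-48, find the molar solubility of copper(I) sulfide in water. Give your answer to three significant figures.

s ≈ 9.38 × 10^-17 M

Cu2S(s) ⇌ 2 Cu^+(aq) + S^2-(aq)
Ksp = [Cu^+]^2[S^2-]
For each mole of Cu2S that dissolves: [Cu^+] = 2s, [S^2-] = s.
So Ksp = (2s)^2 × s = 4s^3
s = (3.30 × 10^-48 / 4)^(1/3) = 9.38 × 10^-17 M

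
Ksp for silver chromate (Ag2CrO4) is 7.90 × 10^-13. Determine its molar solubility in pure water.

Ag2CrO4(s) ⇌ 2 Ag^+(aq) + CrO4^2-(aq)
Ksp = [Ag^+]^2[CrO4^2-]
With molar solubility s: [Ag^+] = 2s, [CrO4^2-] = s.
Ksp = (2s)^2s = 4s^3
s^3 = 7.90 × 10^-13 / 4, so s = 5.82 x 10^-5 M

5.82 × 10^-5 M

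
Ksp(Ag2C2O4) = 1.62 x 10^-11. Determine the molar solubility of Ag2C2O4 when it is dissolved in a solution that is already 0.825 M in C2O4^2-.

Ag2C2O4(s) ⇌ 2 Ag^+(aq) + C2O4^2-(aq)
Ksp = [Ag^+]^2[C2O4^2-]
Let s be the molar solubility in this solution. [Ag^+] = 2s, [C2O4^2-] = 0.825 + s ≈ 0.825 (common-ion effect: C2O4^2- is already 0.825 M).
Ksp ≈ (2s)^2 × 0.825
s = 2.22 × 10^-6 M
Check: s = 2.2 x 10^-6 ≪ 0.825, so the approximation is valid.

s ≈ 2.22 × 10^-6 M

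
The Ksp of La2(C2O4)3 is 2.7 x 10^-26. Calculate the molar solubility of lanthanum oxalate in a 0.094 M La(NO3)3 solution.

4.8 x 10^-9 M

La2(C2O4)3(s) <=> 2 La^3+(aq) + 3 C2O4^2-(aq)
Ksp = [La^3+]^2[C2O4^2-]^3
If s mol/L dissolves here, [La^3+] = 0.094 + 2s ≈ 0.094, [C2O4^2-] = 3s (Ksp is small, so little additional dissolves).
Ksp ≈ (0.094)^2 × (3s)^3
s = 4.8 × 10^-9 M
Check: 2s = 9.7 × 10^-9 ≪ 0.094, so the approximation is valid.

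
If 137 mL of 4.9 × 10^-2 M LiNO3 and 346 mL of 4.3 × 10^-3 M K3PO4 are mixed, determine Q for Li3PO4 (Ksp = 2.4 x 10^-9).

Q ≈ 8.3e-9

Total volume = 137 + 346 = 483 mL.
[Li^+] = 4.9 × 10^-2 × (137/483) = 1.39 × 10^-2 M
[PO4^3-] = 4.3 × 10^-3 × (346/483) = 3.08 × 10^-3 M
Li3PO4(s) ⇌ 3 Li^+ + PO4^3-, so Q = [Li^+]^3[PO4^3-]
Q = (1.39 × 10^-2)^3(3.08 × 10^-3) = 8.3 x 10^-9
Q > Ksp, so Li3PO4 will precipitate.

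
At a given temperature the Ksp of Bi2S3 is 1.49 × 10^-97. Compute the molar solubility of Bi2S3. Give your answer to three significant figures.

1.69e-20 M

Bi2S3(s) ⇌ 2 Bi^3+ + 3 S^2-
Ksp = [Bi^3+]^2[S^2-]^3
With molar solubility s: [Bi^3+] = 2s, [S^2-] = 3s.
Ksp = (2s)^2(3s)^3 = 108s^5
s = (1.49 × 10^-97 / 108)^(1/5) = 1.69 × 10^-20 M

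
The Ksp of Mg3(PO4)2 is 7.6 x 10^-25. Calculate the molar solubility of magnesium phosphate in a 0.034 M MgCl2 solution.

Mg3(PO4)2(s) <=> 3 Mg^2+ + 2 PO4^3-
Ksp = [Mg^2+]^3[PO4^3-]^2
Let s = moles of Mg3(PO4)2 that dissolve per litre. [Mg^2+] = 0.034 + 3s ≈ 0.034, [PO4^3-] = 2s (since Mg^2+ from MgCl2 dominates).
Ksp ≈ (0.034)^3 × (2s)^2
s = 7.0 x 10^-11 M
Check: 3s = 2.1 × 10^-10 ≪ 0.034, so the approximation is valid.

7.0 × 10^-11 M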